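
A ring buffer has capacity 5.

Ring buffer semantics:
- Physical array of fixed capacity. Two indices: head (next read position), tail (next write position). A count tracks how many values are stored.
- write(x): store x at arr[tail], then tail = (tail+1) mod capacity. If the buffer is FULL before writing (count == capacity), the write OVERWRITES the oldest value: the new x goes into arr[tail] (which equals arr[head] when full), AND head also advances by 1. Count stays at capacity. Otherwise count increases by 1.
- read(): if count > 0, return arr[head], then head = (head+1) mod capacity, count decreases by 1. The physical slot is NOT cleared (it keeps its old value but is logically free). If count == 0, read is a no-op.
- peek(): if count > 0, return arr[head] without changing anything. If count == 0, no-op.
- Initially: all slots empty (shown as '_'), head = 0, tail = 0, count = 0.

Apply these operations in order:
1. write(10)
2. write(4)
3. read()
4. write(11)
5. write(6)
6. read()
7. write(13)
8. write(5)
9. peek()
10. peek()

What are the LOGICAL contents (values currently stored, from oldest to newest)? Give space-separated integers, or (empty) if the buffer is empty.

Answer: 11 6 13 5

Derivation:
After op 1 (write(10)): arr=[10 _ _ _ _] head=0 tail=1 count=1
After op 2 (write(4)): arr=[10 4 _ _ _] head=0 tail=2 count=2
After op 3 (read()): arr=[10 4 _ _ _] head=1 tail=2 count=1
After op 4 (write(11)): arr=[10 4 11 _ _] head=1 tail=3 count=2
After op 5 (write(6)): arr=[10 4 11 6 _] head=1 tail=4 count=3
After op 6 (read()): arr=[10 4 11 6 _] head=2 tail=4 count=2
After op 7 (write(13)): arr=[10 4 11 6 13] head=2 tail=0 count=3
After op 8 (write(5)): arr=[5 4 11 6 13] head=2 tail=1 count=4
After op 9 (peek()): arr=[5 4 11 6 13] head=2 tail=1 count=4
After op 10 (peek()): arr=[5 4 11 6 13] head=2 tail=1 count=4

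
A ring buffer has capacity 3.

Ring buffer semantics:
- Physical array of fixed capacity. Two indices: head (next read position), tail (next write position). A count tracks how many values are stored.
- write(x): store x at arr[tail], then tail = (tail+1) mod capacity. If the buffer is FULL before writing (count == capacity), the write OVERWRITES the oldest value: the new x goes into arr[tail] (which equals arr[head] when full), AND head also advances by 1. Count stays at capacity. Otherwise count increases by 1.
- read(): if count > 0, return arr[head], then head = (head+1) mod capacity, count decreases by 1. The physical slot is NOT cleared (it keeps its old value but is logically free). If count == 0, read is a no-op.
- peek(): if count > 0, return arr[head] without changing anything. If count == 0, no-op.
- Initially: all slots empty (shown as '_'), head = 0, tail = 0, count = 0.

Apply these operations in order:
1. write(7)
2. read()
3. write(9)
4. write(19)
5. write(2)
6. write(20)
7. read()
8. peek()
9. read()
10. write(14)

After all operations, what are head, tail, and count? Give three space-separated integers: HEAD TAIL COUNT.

After op 1 (write(7)): arr=[7 _ _] head=0 tail=1 count=1
After op 2 (read()): arr=[7 _ _] head=1 tail=1 count=0
After op 3 (write(9)): arr=[7 9 _] head=1 tail=2 count=1
After op 4 (write(19)): arr=[7 9 19] head=1 tail=0 count=2
After op 5 (write(2)): arr=[2 9 19] head=1 tail=1 count=3
After op 6 (write(20)): arr=[2 20 19] head=2 tail=2 count=3
After op 7 (read()): arr=[2 20 19] head=0 tail=2 count=2
After op 8 (peek()): arr=[2 20 19] head=0 tail=2 count=2
After op 9 (read()): arr=[2 20 19] head=1 tail=2 count=1
After op 10 (write(14)): arr=[2 20 14] head=1 tail=0 count=2

Answer: 1 0 2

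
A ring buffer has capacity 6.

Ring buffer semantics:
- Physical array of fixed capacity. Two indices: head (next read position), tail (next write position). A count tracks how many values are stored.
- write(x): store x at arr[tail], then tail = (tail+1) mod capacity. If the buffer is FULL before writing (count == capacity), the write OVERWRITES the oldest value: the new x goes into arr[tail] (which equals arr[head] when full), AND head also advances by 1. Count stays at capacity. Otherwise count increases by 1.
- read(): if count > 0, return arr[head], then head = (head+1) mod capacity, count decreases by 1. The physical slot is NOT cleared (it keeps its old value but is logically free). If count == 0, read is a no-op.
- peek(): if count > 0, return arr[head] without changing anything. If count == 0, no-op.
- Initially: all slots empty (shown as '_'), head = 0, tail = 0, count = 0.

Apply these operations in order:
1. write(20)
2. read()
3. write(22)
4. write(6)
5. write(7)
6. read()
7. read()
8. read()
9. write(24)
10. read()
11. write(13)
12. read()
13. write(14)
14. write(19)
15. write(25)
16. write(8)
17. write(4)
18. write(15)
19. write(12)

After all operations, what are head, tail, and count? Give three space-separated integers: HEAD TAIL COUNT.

Answer: 1 1 6

Derivation:
After op 1 (write(20)): arr=[20 _ _ _ _ _] head=0 tail=1 count=1
After op 2 (read()): arr=[20 _ _ _ _ _] head=1 tail=1 count=0
After op 3 (write(22)): arr=[20 22 _ _ _ _] head=1 tail=2 count=1
After op 4 (write(6)): arr=[20 22 6 _ _ _] head=1 tail=3 count=2
After op 5 (write(7)): arr=[20 22 6 7 _ _] head=1 tail=4 count=3
After op 6 (read()): arr=[20 22 6 7 _ _] head=2 tail=4 count=2
After op 7 (read()): arr=[20 22 6 7 _ _] head=3 tail=4 count=1
After op 8 (read()): arr=[20 22 6 7 _ _] head=4 tail=4 count=0
After op 9 (write(24)): arr=[20 22 6 7 24 _] head=4 tail=5 count=1
After op 10 (read()): arr=[20 22 6 7 24 _] head=5 tail=5 count=0
After op 11 (write(13)): arr=[20 22 6 7 24 13] head=5 tail=0 count=1
After op 12 (read()): arr=[20 22 6 7 24 13] head=0 tail=0 count=0
After op 13 (write(14)): arr=[14 22 6 7 24 13] head=0 tail=1 count=1
After op 14 (write(19)): arr=[14 19 6 7 24 13] head=0 tail=2 count=2
After op 15 (write(25)): arr=[14 19 25 7 24 13] head=0 tail=3 count=3
After op 16 (write(8)): arr=[14 19 25 8 24 13] head=0 tail=4 count=4
After op 17 (write(4)): arr=[14 19 25 8 4 13] head=0 tail=5 count=5
After op 18 (write(15)): arr=[14 19 25 8 4 15] head=0 tail=0 count=6
After op 19 (write(12)): arr=[12 19 25 8 4 15] head=1 tail=1 count=6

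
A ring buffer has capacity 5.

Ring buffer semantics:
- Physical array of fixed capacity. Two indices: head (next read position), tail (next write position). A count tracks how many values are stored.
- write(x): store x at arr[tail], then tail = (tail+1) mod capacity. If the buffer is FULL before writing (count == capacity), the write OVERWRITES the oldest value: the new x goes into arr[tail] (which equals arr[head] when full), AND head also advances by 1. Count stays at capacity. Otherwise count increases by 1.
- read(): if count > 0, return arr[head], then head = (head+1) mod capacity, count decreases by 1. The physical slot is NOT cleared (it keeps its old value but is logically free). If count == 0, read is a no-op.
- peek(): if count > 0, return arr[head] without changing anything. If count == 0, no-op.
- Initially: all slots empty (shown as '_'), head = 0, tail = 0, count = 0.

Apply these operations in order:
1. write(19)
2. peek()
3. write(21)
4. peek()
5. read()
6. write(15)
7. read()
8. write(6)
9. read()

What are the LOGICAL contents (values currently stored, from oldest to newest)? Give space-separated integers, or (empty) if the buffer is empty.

After op 1 (write(19)): arr=[19 _ _ _ _] head=0 tail=1 count=1
After op 2 (peek()): arr=[19 _ _ _ _] head=0 tail=1 count=1
After op 3 (write(21)): arr=[19 21 _ _ _] head=0 tail=2 count=2
After op 4 (peek()): arr=[19 21 _ _ _] head=0 tail=2 count=2
After op 5 (read()): arr=[19 21 _ _ _] head=1 tail=2 count=1
After op 6 (write(15)): arr=[19 21 15 _ _] head=1 tail=3 count=2
After op 7 (read()): arr=[19 21 15 _ _] head=2 tail=3 count=1
After op 8 (write(6)): arr=[19 21 15 6 _] head=2 tail=4 count=2
After op 9 (read()): arr=[19 21 15 6 _] head=3 tail=4 count=1

Answer: 6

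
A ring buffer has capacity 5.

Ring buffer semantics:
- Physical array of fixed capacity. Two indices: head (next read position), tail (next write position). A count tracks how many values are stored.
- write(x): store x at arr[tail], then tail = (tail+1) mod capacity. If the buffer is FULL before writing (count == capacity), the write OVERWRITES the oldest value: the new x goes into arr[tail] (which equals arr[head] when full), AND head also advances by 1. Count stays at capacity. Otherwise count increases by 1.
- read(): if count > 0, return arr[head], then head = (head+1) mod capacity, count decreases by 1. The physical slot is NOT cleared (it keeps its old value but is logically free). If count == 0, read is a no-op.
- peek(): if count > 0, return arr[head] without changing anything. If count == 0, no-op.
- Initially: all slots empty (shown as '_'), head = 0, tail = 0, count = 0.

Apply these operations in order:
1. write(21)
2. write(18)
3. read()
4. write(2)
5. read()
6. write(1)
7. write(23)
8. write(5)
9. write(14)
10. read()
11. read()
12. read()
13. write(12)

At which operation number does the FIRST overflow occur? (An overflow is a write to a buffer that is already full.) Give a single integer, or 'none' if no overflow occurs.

After op 1 (write(21)): arr=[21 _ _ _ _] head=0 tail=1 count=1
After op 2 (write(18)): arr=[21 18 _ _ _] head=0 tail=2 count=2
After op 3 (read()): arr=[21 18 _ _ _] head=1 tail=2 count=1
After op 4 (write(2)): arr=[21 18 2 _ _] head=1 tail=3 count=2
After op 5 (read()): arr=[21 18 2 _ _] head=2 tail=3 count=1
After op 6 (write(1)): arr=[21 18 2 1 _] head=2 tail=4 count=2
After op 7 (write(23)): arr=[21 18 2 1 23] head=2 tail=0 count=3
After op 8 (write(5)): arr=[5 18 2 1 23] head=2 tail=1 count=4
After op 9 (write(14)): arr=[5 14 2 1 23] head=2 tail=2 count=5
After op 10 (read()): arr=[5 14 2 1 23] head=3 tail=2 count=4
After op 11 (read()): arr=[5 14 2 1 23] head=4 tail=2 count=3
After op 12 (read()): arr=[5 14 2 1 23] head=0 tail=2 count=2
After op 13 (write(12)): arr=[5 14 12 1 23] head=0 tail=3 count=3

Answer: none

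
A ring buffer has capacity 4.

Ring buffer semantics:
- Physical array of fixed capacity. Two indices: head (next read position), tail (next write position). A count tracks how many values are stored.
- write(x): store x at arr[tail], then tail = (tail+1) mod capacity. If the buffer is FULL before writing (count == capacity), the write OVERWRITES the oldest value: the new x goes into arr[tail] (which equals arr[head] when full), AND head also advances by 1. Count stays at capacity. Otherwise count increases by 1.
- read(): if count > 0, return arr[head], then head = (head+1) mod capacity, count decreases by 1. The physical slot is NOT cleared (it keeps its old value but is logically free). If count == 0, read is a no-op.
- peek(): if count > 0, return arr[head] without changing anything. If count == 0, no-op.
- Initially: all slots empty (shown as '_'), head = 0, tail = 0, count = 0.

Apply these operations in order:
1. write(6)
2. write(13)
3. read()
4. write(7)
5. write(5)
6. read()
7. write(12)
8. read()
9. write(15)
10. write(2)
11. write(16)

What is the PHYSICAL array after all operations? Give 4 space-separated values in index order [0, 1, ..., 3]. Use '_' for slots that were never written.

After op 1 (write(6)): arr=[6 _ _ _] head=0 tail=1 count=1
After op 2 (write(13)): arr=[6 13 _ _] head=0 tail=2 count=2
After op 3 (read()): arr=[6 13 _ _] head=1 tail=2 count=1
After op 4 (write(7)): arr=[6 13 7 _] head=1 tail=3 count=2
After op 5 (write(5)): arr=[6 13 7 5] head=1 tail=0 count=3
After op 6 (read()): arr=[6 13 7 5] head=2 tail=0 count=2
After op 7 (write(12)): arr=[12 13 7 5] head=2 tail=1 count=3
After op 8 (read()): arr=[12 13 7 5] head=3 tail=1 count=2
After op 9 (write(15)): arr=[12 15 7 5] head=3 tail=2 count=3
After op 10 (write(2)): arr=[12 15 2 5] head=3 tail=3 count=4
After op 11 (write(16)): arr=[12 15 2 16] head=0 tail=0 count=4

Answer: 12 15 2 16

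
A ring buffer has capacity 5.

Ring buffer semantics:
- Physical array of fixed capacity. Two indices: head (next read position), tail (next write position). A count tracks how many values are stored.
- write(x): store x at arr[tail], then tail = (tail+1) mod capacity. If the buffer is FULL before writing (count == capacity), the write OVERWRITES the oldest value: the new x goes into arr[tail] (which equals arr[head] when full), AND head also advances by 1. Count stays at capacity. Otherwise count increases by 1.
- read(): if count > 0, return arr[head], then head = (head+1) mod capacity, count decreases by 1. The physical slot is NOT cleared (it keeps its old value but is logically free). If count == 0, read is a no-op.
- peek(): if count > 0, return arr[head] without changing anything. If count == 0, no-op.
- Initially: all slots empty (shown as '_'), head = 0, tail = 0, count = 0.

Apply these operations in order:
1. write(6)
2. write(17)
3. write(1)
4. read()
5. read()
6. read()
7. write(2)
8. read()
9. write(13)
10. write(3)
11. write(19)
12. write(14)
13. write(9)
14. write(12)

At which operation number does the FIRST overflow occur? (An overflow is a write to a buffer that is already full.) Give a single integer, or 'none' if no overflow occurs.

After op 1 (write(6)): arr=[6 _ _ _ _] head=0 tail=1 count=1
After op 2 (write(17)): arr=[6 17 _ _ _] head=0 tail=2 count=2
After op 3 (write(1)): arr=[6 17 1 _ _] head=0 tail=3 count=3
After op 4 (read()): arr=[6 17 1 _ _] head=1 tail=3 count=2
After op 5 (read()): arr=[6 17 1 _ _] head=2 tail=3 count=1
After op 6 (read()): arr=[6 17 1 _ _] head=3 tail=3 count=0
After op 7 (write(2)): arr=[6 17 1 2 _] head=3 tail=4 count=1
After op 8 (read()): arr=[6 17 1 2 _] head=4 tail=4 count=0
After op 9 (write(13)): arr=[6 17 1 2 13] head=4 tail=0 count=1
After op 10 (write(3)): arr=[3 17 1 2 13] head=4 tail=1 count=2
After op 11 (write(19)): arr=[3 19 1 2 13] head=4 tail=2 count=3
After op 12 (write(14)): arr=[3 19 14 2 13] head=4 tail=3 count=4
After op 13 (write(9)): arr=[3 19 14 9 13] head=4 tail=4 count=5
After op 14 (write(12)): arr=[3 19 14 9 12] head=0 tail=0 count=5

Answer: 14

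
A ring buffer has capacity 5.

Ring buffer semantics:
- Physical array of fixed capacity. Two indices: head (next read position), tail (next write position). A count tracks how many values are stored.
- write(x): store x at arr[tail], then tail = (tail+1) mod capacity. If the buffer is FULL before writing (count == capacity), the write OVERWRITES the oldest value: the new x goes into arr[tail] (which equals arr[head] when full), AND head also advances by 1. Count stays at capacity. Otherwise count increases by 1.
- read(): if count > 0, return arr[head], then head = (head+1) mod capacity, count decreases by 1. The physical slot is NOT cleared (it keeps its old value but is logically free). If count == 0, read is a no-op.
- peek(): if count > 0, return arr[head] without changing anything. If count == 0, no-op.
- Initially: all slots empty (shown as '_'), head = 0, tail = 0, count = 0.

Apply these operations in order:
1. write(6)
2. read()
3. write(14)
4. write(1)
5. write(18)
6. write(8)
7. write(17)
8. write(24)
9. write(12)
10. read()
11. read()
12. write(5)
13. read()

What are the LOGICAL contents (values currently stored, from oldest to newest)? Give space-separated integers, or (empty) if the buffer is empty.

After op 1 (write(6)): arr=[6 _ _ _ _] head=0 tail=1 count=1
After op 2 (read()): arr=[6 _ _ _ _] head=1 tail=1 count=0
After op 3 (write(14)): arr=[6 14 _ _ _] head=1 tail=2 count=1
After op 4 (write(1)): arr=[6 14 1 _ _] head=1 tail=3 count=2
After op 5 (write(18)): arr=[6 14 1 18 _] head=1 tail=4 count=3
After op 6 (write(8)): arr=[6 14 1 18 8] head=1 tail=0 count=4
After op 7 (write(17)): arr=[17 14 1 18 8] head=1 tail=1 count=5
After op 8 (write(24)): arr=[17 24 1 18 8] head=2 tail=2 count=5
After op 9 (write(12)): arr=[17 24 12 18 8] head=3 tail=3 count=5
After op 10 (read()): arr=[17 24 12 18 8] head=4 tail=3 count=4
After op 11 (read()): arr=[17 24 12 18 8] head=0 tail=3 count=3
After op 12 (write(5)): arr=[17 24 12 5 8] head=0 tail=4 count=4
After op 13 (read()): arr=[17 24 12 5 8] head=1 tail=4 count=3

Answer: 24 12 5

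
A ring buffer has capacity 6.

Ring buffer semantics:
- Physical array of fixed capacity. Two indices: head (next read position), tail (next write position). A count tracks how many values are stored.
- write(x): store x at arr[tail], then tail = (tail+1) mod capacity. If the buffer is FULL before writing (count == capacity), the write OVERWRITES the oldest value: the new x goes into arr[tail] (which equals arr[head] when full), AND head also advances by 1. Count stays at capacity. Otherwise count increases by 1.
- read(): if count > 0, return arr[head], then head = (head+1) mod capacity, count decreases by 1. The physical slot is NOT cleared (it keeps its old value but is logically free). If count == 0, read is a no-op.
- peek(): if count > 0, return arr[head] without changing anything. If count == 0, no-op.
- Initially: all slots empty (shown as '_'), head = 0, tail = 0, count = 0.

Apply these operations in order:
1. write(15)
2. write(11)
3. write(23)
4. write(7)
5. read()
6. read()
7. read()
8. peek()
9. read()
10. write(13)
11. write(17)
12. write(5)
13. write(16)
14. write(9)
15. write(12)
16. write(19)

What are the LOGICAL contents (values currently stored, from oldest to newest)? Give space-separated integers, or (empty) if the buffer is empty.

After op 1 (write(15)): arr=[15 _ _ _ _ _] head=0 tail=1 count=1
After op 2 (write(11)): arr=[15 11 _ _ _ _] head=0 tail=2 count=2
After op 3 (write(23)): arr=[15 11 23 _ _ _] head=0 tail=3 count=3
After op 4 (write(7)): arr=[15 11 23 7 _ _] head=0 tail=4 count=4
After op 5 (read()): arr=[15 11 23 7 _ _] head=1 tail=4 count=3
After op 6 (read()): arr=[15 11 23 7 _ _] head=2 tail=4 count=2
After op 7 (read()): arr=[15 11 23 7 _ _] head=3 tail=4 count=1
After op 8 (peek()): arr=[15 11 23 7 _ _] head=3 tail=4 count=1
After op 9 (read()): arr=[15 11 23 7 _ _] head=4 tail=4 count=0
After op 10 (write(13)): arr=[15 11 23 7 13 _] head=4 tail=5 count=1
After op 11 (write(17)): arr=[15 11 23 7 13 17] head=4 tail=0 count=2
After op 12 (write(5)): arr=[5 11 23 7 13 17] head=4 tail=1 count=3
After op 13 (write(16)): arr=[5 16 23 7 13 17] head=4 tail=2 count=4
After op 14 (write(9)): arr=[5 16 9 7 13 17] head=4 tail=3 count=5
After op 15 (write(12)): arr=[5 16 9 12 13 17] head=4 tail=4 count=6
After op 16 (write(19)): arr=[5 16 9 12 19 17] head=5 tail=5 count=6

Answer: 17 5 16 9 12 19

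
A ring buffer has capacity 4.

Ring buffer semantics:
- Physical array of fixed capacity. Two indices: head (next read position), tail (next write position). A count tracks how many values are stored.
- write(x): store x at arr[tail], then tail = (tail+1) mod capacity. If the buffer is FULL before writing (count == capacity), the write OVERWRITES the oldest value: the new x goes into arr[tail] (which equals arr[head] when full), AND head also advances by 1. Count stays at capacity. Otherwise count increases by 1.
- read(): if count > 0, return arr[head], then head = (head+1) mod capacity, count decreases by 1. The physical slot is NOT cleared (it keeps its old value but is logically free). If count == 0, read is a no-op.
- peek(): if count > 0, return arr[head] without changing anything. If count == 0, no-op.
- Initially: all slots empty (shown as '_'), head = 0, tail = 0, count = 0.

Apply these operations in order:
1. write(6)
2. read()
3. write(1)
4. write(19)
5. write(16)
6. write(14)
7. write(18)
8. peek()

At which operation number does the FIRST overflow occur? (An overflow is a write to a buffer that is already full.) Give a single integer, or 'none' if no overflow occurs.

Answer: 7

Derivation:
After op 1 (write(6)): arr=[6 _ _ _] head=0 tail=1 count=1
After op 2 (read()): arr=[6 _ _ _] head=1 tail=1 count=0
After op 3 (write(1)): arr=[6 1 _ _] head=1 tail=2 count=1
After op 4 (write(19)): arr=[6 1 19 _] head=1 tail=3 count=2
After op 5 (write(16)): arr=[6 1 19 16] head=1 tail=0 count=3
After op 6 (write(14)): arr=[14 1 19 16] head=1 tail=1 count=4
After op 7 (write(18)): arr=[14 18 19 16] head=2 tail=2 count=4
After op 8 (peek()): arr=[14 18 19 16] head=2 tail=2 count=4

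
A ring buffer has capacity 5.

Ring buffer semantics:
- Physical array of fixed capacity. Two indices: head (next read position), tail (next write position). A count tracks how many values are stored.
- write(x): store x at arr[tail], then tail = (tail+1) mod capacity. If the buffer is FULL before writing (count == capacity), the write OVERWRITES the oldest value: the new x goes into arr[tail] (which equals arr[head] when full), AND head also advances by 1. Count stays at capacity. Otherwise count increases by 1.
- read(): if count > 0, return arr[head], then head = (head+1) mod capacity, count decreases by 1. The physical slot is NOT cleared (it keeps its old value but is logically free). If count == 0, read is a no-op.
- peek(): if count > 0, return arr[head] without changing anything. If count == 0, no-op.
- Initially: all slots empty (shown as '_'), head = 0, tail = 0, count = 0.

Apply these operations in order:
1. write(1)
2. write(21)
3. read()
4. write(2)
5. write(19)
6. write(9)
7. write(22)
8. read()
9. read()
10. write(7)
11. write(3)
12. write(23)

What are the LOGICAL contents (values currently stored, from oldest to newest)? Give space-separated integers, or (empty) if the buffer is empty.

Answer: 9 22 7 3 23

Derivation:
After op 1 (write(1)): arr=[1 _ _ _ _] head=0 tail=1 count=1
After op 2 (write(21)): arr=[1 21 _ _ _] head=0 tail=2 count=2
After op 3 (read()): arr=[1 21 _ _ _] head=1 tail=2 count=1
After op 4 (write(2)): arr=[1 21 2 _ _] head=1 tail=3 count=2
After op 5 (write(19)): arr=[1 21 2 19 _] head=1 tail=4 count=3
After op 6 (write(9)): arr=[1 21 2 19 9] head=1 tail=0 count=4
After op 7 (write(22)): arr=[22 21 2 19 9] head=1 tail=1 count=5
After op 8 (read()): arr=[22 21 2 19 9] head=2 tail=1 count=4
After op 9 (read()): arr=[22 21 2 19 9] head=3 tail=1 count=3
After op 10 (write(7)): arr=[22 7 2 19 9] head=3 tail=2 count=4
After op 11 (write(3)): arr=[22 7 3 19 9] head=3 tail=3 count=5
After op 12 (write(23)): arr=[22 7 3 23 9] head=4 tail=4 count=5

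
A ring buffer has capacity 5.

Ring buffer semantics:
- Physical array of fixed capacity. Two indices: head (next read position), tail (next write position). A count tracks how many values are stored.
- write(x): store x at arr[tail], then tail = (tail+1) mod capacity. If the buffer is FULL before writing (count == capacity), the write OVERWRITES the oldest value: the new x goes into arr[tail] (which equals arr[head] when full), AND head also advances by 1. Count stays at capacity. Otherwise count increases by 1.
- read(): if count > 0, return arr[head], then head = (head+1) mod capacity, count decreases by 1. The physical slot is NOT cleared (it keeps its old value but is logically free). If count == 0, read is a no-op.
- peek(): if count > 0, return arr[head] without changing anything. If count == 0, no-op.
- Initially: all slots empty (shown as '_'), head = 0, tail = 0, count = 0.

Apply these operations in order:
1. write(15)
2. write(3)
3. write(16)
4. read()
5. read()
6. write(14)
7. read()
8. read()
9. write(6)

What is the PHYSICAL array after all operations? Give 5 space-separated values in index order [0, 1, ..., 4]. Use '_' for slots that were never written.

Answer: 15 3 16 14 6

Derivation:
After op 1 (write(15)): arr=[15 _ _ _ _] head=0 tail=1 count=1
After op 2 (write(3)): arr=[15 3 _ _ _] head=0 tail=2 count=2
After op 3 (write(16)): arr=[15 3 16 _ _] head=0 tail=3 count=3
After op 4 (read()): arr=[15 3 16 _ _] head=1 tail=3 count=2
After op 5 (read()): arr=[15 3 16 _ _] head=2 tail=3 count=1
After op 6 (write(14)): arr=[15 3 16 14 _] head=2 tail=4 count=2
After op 7 (read()): arr=[15 3 16 14 _] head=3 tail=4 count=1
After op 8 (read()): arr=[15 3 16 14 _] head=4 tail=4 count=0
After op 9 (write(6)): arr=[15 3 16 14 6] head=4 tail=0 count=1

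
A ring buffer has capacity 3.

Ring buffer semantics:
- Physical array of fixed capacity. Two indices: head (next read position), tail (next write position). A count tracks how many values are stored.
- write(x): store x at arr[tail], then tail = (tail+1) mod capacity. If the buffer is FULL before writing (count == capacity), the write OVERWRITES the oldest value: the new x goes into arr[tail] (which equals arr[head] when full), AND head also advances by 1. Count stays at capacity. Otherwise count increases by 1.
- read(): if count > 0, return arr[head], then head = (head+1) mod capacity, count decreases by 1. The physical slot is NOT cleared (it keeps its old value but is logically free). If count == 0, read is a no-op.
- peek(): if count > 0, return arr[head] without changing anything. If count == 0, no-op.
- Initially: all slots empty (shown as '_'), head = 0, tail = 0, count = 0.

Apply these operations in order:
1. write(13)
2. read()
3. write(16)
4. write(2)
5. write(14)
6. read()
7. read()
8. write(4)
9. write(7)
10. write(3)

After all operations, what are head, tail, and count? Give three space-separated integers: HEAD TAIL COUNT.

After op 1 (write(13)): arr=[13 _ _] head=0 tail=1 count=1
After op 2 (read()): arr=[13 _ _] head=1 tail=1 count=0
After op 3 (write(16)): arr=[13 16 _] head=1 tail=2 count=1
After op 4 (write(2)): arr=[13 16 2] head=1 tail=0 count=2
After op 5 (write(14)): arr=[14 16 2] head=1 tail=1 count=3
After op 6 (read()): arr=[14 16 2] head=2 tail=1 count=2
After op 7 (read()): arr=[14 16 2] head=0 tail=1 count=1
After op 8 (write(4)): arr=[14 4 2] head=0 tail=2 count=2
After op 9 (write(7)): arr=[14 4 7] head=0 tail=0 count=3
After op 10 (write(3)): arr=[3 4 7] head=1 tail=1 count=3

Answer: 1 1 3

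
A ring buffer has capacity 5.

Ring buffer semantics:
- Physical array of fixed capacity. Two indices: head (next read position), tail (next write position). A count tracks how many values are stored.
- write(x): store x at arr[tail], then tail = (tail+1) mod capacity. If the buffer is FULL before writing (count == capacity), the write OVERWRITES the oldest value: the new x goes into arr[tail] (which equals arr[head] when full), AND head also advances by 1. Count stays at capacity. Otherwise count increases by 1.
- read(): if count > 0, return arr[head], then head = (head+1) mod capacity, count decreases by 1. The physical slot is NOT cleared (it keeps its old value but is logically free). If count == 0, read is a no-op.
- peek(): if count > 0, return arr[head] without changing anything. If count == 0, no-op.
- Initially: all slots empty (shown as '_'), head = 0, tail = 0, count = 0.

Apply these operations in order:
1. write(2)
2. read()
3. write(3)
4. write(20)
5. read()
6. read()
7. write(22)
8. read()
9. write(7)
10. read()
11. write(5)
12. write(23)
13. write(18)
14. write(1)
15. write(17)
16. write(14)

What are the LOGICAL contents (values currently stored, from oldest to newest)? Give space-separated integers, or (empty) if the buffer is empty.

Answer: 23 18 1 17 14

Derivation:
After op 1 (write(2)): arr=[2 _ _ _ _] head=0 tail=1 count=1
After op 2 (read()): arr=[2 _ _ _ _] head=1 tail=1 count=0
After op 3 (write(3)): arr=[2 3 _ _ _] head=1 tail=2 count=1
After op 4 (write(20)): arr=[2 3 20 _ _] head=1 tail=3 count=2
After op 5 (read()): arr=[2 3 20 _ _] head=2 tail=3 count=1
After op 6 (read()): arr=[2 3 20 _ _] head=3 tail=3 count=0
After op 7 (write(22)): arr=[2 3 20 22 _] head=3 tail=4 count=1
After op 8 (read()): arr=[2 3 20 22 _] head=4 tail=4 count=0
After op 9 (write(7)): arr=[2 3 20 22 7] head=4 tail=0 count=1
After op 10 (read()): arr=[2 3 20 22 7] head=0 tail=0 count=0
After op 11 (write(5)): arr=[5 3 20 22 7] head=0 tail=1 count=1
After op 12 (write(23)): arr=[5 23 20 22 7] head=0 tail=2 count=2
After op 13 (write(18)): arr=[5 23 18 22 7] head=0 tail=3 count=3
After op 14 (write(1)): arr=[5 23 18 1 7] head=0 tail=4 count=4
After op 15 (write(17)): arr=[5 23 18 1 17] head=0 tail=0 count=5
After op 16 (write(14)): arr=[14 23 18 1 17] head=1 tail=1 count=5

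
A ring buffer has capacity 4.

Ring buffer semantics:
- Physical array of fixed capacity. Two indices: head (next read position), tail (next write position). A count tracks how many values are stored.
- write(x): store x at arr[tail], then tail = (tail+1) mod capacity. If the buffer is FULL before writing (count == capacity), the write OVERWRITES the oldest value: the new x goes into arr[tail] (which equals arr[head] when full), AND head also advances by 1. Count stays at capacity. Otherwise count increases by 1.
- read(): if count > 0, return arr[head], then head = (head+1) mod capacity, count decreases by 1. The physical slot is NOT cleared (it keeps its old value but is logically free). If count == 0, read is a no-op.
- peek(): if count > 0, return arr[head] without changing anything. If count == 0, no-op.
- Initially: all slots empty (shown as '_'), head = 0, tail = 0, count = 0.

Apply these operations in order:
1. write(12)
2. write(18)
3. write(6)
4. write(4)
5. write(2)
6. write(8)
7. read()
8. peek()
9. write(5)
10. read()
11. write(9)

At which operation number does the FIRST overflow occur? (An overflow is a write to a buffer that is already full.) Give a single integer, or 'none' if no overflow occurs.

Answer: 5

Derivation:
After op 1 (write(12)): arr=[12 _ _ _] head=0 tail=1 count=1
After op 2 (write(18)): arr=[12 18 _ _] head=0 tail=2 count=2
After op 3 (write(6)): arr=[12 18 6 _] head=0 tail=3 count=3
After op 4 (write(4)): arr=[12 18 6 4] head=0 tail=0 count=4
After op 5 (write(2)): arr=[2 18 6 4] head=1 tail=1 count=4
After op 6 (write(8)): arr=[2 8 6 4] head=2 tail=2 count=4
After op 7 (read()): arr=[2 8 6 4] head=3 tail=2 count=3
After op 8 (peek()): arr=[2 8 6 4] head=3 tail=2 count=3
After op 9 (write(5)): arr=[2 8 5 4] head=3 tail=3 count=4
After op 10 (read()): arr=[2 8 5 4] head=0 tail=3 count=3
After op 11 (write(9)): arr=[2 8 5 9] head=0 tail=0 count=4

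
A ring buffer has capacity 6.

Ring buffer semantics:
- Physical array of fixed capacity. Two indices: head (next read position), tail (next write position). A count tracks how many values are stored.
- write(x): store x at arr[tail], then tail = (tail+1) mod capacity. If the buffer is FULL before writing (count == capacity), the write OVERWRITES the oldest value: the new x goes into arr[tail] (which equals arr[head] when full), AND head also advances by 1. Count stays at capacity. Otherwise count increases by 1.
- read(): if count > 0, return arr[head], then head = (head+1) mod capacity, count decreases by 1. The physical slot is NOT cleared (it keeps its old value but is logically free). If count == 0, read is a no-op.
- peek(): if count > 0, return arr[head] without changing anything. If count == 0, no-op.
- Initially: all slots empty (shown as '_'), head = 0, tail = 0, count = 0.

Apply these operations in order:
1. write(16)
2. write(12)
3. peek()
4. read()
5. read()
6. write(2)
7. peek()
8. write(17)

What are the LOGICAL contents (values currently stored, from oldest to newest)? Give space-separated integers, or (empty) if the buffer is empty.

After op 1 (write(16)): arr=[16 _ _ _ _ _] head=0 tail=1 count=1
After op 2 (write(12)): arr=[16 12 _ _ _ _] head=0 tail=2 count=2
After op 3 (peek()): arr=[16 12 _ _ _ _] head=0 tail=2 count=2
After op 4 (read()): arr=[16 12 _ _ _ _] head=1 tail=2 count=1
After op 5 (read()): arr=[16 12 _ _ _ _] head=2 tail=2 count=0
After op 6 (write(2)): arr=[16 12 2 _ _ _] head=2 tail=3 count=1
After op 7 (peek()): arr=[16 12 2 _ _ _] head=2 tail=3 count=1
After op 8 (write(17)): arr=[16 12 2 17 _ _] head=2 tail=4 count=2

Answer: 2 17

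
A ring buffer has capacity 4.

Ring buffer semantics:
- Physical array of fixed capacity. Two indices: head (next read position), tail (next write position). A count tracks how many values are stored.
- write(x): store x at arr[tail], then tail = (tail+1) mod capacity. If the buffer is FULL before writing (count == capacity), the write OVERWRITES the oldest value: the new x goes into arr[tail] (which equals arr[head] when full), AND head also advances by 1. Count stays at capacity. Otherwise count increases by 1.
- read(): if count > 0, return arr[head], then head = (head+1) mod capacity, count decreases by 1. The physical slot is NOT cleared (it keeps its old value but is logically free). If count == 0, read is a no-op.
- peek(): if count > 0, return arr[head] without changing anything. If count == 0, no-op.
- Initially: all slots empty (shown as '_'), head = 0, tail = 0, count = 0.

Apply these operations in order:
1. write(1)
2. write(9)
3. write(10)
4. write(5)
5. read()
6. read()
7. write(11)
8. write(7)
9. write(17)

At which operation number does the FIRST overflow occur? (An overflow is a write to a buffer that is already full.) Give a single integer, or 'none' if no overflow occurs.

After op 1 (write(1)): arr=[1 _ _ _] head=0 tail=1 count=1
After op 2 (write(9)): arr=[1 9 _ _] head=0 tail=2 count=2
After op 3 (write(10)): arr=[1 9 10 _] head=0 tail=3 count=3
After op 4 (write(5)): arr=[1 9 10 5] head=0 tail=0 count=4
After op 5 (read()): arr=[1 9 10 5] head=1 tail=0 count=3
After op 6 (read()): arr=[1 9 10 5] head=2 tail=0 count=2
After op 7 (write(11)): arr=[11 9 10 5] head=2 tail=1 count=3
After op 8 (write(7)): arr=[11 7 10 5] head=2 tail=2 count=4
After op 9 (write(17)): arr=[11 7 17 5] head=3 tail=3 count=4

Answer: 9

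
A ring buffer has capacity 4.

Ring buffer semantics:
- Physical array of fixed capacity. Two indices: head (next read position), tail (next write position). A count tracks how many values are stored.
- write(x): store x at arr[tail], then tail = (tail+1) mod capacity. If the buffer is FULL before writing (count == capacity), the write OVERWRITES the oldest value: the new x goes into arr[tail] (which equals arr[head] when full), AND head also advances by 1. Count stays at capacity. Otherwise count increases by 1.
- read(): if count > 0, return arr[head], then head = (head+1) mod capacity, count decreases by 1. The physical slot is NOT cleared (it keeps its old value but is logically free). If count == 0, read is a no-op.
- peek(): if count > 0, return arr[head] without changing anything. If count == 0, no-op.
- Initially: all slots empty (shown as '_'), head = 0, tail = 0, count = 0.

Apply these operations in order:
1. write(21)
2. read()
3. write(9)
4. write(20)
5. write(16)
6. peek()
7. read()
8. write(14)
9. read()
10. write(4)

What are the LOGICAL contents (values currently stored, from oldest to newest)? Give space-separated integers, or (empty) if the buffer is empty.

Answer: 16 14 4

Derivation:
After op 1 (write(21)): arr=[21 _ _ _] head=0 tail=1 count=1
After op 2 (read()): arr=[21 _ _ _] head=1 tail=1 count=0
After op 3 (write(9)): arr=[21 9 _ _] head=1 tail=2 count=1
After op 4 (write(20)): arr=[21 9 20 _] head=1 tail=3 count=2
After op 5 (write(16)): arr=[21 9 20 16] head=1 tail=0 count=3
After op 6 (peek()): arr=[21 9 20 16] head=1 tail=0 count=3
After op 7 (read()): arr=[21 9 20 16] head=2 tail=0 count=2
After op 8 (write(14)): arr=[14 9 20 16] head=2 tail=1 count=3
After op 9 (read()): arr=[14 9 20 16] head=3 tail=1 count=2
After op 10 (write(4)): arr=[14 4 20 16] head=3 tail=2 count=3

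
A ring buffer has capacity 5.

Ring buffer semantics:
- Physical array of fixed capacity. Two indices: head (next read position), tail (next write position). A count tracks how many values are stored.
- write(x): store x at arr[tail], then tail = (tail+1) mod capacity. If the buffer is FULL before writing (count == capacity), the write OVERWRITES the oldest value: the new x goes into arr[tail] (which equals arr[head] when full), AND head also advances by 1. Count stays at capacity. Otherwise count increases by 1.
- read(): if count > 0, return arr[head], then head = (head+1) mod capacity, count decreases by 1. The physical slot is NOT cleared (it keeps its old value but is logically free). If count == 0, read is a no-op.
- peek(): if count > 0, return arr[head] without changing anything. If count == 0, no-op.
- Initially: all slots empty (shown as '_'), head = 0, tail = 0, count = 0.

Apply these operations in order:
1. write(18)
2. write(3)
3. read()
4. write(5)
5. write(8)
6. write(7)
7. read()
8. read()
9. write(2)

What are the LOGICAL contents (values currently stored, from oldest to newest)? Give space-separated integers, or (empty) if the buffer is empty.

After op 1 (write(18)): arr=[18 _ _ _ _] head=0 tail=1 count=1
After op 2 (write(3)): arr=[18 3 _ _ _] head=0 tail=2 count=2
After op 3 (read()): arr=[18 3 _ _ _] head=1 tail=2 count=1
After op 4 (write(5)): arr=[18 3 5 _ _] head=1 tail=3 count=2
After op 5 (write(8)): arr=[18 3 5 8 _] head=1 tail=4 count=3
After op 6 (write(7)): arr=[18 3 5 8 7] head=1 tail=0 count=4
After op 7 (read()): arr=[18 3 5 8 7] head=2 tail=0 count=3
After op 8 (read()): arr=[18 3 5 8 7] head=3 tail=0 count=2
After op 9 (write(2)): arr=[2 3 5 8 7] head=3 tail=1 count=3

Answer: 8 7 2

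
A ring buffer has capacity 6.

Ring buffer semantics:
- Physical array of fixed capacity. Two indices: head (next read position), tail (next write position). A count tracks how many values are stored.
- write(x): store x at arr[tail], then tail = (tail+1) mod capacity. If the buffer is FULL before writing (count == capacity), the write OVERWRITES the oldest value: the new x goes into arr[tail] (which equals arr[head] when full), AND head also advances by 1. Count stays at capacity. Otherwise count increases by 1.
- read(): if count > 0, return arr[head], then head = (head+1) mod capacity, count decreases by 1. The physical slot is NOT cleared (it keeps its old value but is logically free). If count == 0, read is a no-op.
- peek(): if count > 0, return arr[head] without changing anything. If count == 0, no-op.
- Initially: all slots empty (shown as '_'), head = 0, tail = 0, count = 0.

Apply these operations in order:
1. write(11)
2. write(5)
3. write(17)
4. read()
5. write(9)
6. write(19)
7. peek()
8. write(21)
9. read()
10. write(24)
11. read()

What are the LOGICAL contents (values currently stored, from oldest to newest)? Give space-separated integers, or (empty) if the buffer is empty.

Answer: 9 19 21 24

Derivation:
After op 1 (write(11)): arr=[11 _ _ _ _ _] head=0 tail=1 count=1
After op 2 (write(5)): arr=[11 5 _ _ _ _] head=0 tail=2 count=2
After op 3 (write(17)): arr=[11 5 17 _ _ _] head=0 tail=3 count=3
After op 4 (read()): arr=[11 5 17 _ _ _] head=1 tail=3 count=2
After op 5 (write(9)): arr=[11 5 17 9 _ _] head=1 tail=4 count=3
After op 6 (write(19)): arr=[11 5 17 9 19 _] head=1 tail=5 count=4
After op 7 (peek()): arr=[11 5 17 9 19 _] head=1 tail=5 count=4
After op 8 (write(21)): arr=[11 5 17 9 19 21] head=1 tail=0 count=5
After op 9 (read()): arr=[11 5 17 9 19 21] head=2 tail=0 count=4
After op 10 (write(24)): arr=[24 5 17 9 19 21] head=2 tail=1 count=5
After op 11 (read()): arr=[24 5 17 9 19 21] head=3 tail=1 count=4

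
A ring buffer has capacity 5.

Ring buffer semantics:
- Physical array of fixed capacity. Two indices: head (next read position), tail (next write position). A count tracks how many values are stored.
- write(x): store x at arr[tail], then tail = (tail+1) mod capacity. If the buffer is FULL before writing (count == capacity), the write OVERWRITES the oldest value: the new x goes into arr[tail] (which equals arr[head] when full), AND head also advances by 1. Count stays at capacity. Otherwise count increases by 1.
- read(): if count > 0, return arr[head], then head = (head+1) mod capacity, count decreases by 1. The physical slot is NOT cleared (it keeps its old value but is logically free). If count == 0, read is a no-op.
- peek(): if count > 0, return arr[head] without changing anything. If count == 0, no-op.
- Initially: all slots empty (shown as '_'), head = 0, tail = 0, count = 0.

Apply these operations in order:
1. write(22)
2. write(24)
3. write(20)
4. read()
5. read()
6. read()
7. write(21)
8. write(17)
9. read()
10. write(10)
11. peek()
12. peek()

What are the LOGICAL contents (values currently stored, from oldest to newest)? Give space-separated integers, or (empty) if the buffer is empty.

Answer: 17 10

Derivation:
After op 1 (write(22)): arr=[22 _ _ _ _] head=0 tail=1 count=1
After op 2 (write(24)): arr=[22 24 _ _ _] head=0 tail=2 count=2
After op 3 (write(20)): arr=[22 24 20 _ _] head=0 tail=3 count=3
After op 4 (read()): arr=[22 24 20 _ _] head=1 tail=3 count=2
After op 5 (read()): arr=[22 24 20 _ _] head=2 tail=3 count=1
After op 6 (read()): arr=[22 24 20 _ _] head=3 tail=3 count=0
After op 7 (write(21)): arr=[22 24 20 21 _] head=3 tail=4 count=1
After op 8 (write(17)): arr=[22 24 20 21 17] head=3 tail=0 count=2
After op 9 (read()): arr=[22 24 20 21 17] head=4 tail=0 count=1
After op 10 (write(10)): arr=[10 24 20 21 17] head=4 tail=1 count=2
After op 11 (peek()): arr=[10 24 20 21 17] head=4 tail=1 count=2
After op 12 (peek()): arr=[10 24 20 21 17] head=4 tail=1 count=2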